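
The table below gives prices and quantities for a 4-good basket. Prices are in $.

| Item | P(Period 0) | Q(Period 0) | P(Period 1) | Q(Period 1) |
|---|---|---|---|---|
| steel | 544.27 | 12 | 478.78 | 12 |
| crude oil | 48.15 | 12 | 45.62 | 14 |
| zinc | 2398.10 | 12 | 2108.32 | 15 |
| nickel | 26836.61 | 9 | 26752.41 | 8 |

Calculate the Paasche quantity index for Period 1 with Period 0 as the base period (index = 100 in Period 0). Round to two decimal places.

92.53

Paasche quantity index uses current-period prices as weights.
ΣP(Period 1)·Q(Period 1) = 478.78×12 + 45.62×14 + 2108.32×15 + 26752.41×8 = 5745.36 + 638.68 + 31624.8 + 214019.28 = 252028.12
ΣP(Period 1)·Q(Period 0) = 478.78×12 + 45.62×12 + 2108.32×12 + 26752.41×9 = 5745.36 + 547.44 + 25299.84 + 240771.69 = 272364.33
Index = 252028.12 / 272364.33 × 100 = 92.5335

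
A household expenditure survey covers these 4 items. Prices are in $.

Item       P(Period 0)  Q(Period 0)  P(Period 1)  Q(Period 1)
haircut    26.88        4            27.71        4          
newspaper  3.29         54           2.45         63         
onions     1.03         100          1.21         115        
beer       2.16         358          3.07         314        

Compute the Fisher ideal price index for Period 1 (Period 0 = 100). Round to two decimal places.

Laspeyres component (base-period weights):
ΣP(Period 1)Q(Period 0) = 27.71×4 + 2.45×54 + 1.21×100 + 3.07×358 = 110.84 + 132.3 + 121 + 1099.06 = 1463.2
ΣP(Period 0)Q(Period 0) = 26.88×4 + 3.29×54 + 1.03×100 + 2.16×358 = 107.52 + 177.66 + 103 + 773.28 = 1161.46
L = 1463.2 / 1161.46 × 100 = 125.9794
Paasche component (current-period weights):
ΣP(Period 1)Q(Period 1) = 27.71×4 + 2.45×63 + 1.21×115 + 3.07×314 = 110.84 + 154.35 + 139.15 + 963.98 = 1368.32
ΣP(Period 0)Q(Period 1) = 26.88×4 + 3.29×63 + 1.03×115 + 2.16×314 = 107.52 + 207.27 + 118.45 + 678.24 = 1111.48
P = 1368.32 / 1111.48 × 100 = 123.1079
Fisher = √(L × P) = √(125.9794 × 123.1079) = 124.5354

124.54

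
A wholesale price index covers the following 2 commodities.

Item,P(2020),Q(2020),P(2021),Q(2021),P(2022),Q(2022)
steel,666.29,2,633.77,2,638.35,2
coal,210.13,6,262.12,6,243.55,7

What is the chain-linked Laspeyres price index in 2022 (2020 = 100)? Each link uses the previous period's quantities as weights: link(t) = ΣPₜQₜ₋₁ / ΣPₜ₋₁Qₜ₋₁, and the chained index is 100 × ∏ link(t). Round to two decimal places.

105.58

Link 2020→2021:
ΣP(2021)Q(2020) = 633.77×2 + 262.12×6 = 1267.54 + 1572.72 = 2840.26
ΣP(2020)Q(2020) = 666.29×2 + 210.13×6 = 1332.58 + 1260.78 = 2593.36
link = 2840.26/2593.36 = 1.095205
Link 2021→2022:
ΣP(2022)Q(2021) = 638.35×2 + 243.55×6 = 1276.7 + 1461.3 = 2738
ΣP(2021)Q(2021) = 633.77×2 + 262.12×6 = 1267.54 + 1572.72 = 2840.26
link = 2738/2840.26 = 0.963996
Chained index = 100 × 1.095205 × 0.963996 = 105.5773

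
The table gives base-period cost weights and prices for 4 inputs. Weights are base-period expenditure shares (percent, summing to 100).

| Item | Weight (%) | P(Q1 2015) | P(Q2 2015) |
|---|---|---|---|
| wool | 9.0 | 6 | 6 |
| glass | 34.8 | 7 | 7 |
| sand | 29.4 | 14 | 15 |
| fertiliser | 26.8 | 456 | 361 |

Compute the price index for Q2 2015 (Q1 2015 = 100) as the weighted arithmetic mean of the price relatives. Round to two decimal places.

96.52

wool: 9.0 × (6/6) = 9.0 × 1.000000 = 9.0000
glass: 34.8 × (7/7) = 34.8 × 1.000000 = 34.8000
sand: 29.4 × (15/14) = 29.4 × 1.071429 = 31.5000
fertiliser: 26.8 × (361/456) = 26.8 × 0.791667 = 21.2167
Index = Σ wᵢ·(p₁ᵢ/p₀ᵢ) = 9.0000 + 34.8000 + 31.5000 + 21.2167 = 96.5167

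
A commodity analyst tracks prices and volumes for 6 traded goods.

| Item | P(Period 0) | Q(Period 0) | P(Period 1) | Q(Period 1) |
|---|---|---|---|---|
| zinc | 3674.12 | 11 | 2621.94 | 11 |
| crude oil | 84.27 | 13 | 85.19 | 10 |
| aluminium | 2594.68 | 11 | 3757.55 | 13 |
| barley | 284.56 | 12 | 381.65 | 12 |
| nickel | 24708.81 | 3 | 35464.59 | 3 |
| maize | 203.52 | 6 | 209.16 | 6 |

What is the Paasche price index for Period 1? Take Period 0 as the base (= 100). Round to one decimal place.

124.1

Paasche price index uses current-period quantities as weights.
ΣP(Period 1)·Q(Period 1) = 2621.94×11 + 85.19×10 + 3757.55×13 + 381.65×12 + 35464.59×3 + 209.16×6 = 28841.34 + 851.9 + 48848.15 + 4579.8 + 106393.77 + 1254.96 = 190769.92
ΣP(Period 0)·Q(Period 1) = 3674.12×11 + 84.27×10 + 2594.68×13 + 284.56×12 + 24708.81×3 + 203.52×6 = 40415.32 + 842.7 + 33730.84 + 3414.72 + 74126.43 + 1221.12 = 153751.13
Index = 190769.92 / 153751.13 × 100 = 124.0771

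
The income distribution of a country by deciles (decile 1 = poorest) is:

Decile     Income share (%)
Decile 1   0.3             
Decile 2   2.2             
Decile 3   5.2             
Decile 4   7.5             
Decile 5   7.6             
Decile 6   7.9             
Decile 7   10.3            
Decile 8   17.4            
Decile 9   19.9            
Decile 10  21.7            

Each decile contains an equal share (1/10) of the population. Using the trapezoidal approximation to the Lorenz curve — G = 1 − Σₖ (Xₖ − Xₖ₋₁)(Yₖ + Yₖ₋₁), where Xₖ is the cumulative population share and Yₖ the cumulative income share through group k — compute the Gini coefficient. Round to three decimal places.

Cumulative income shares Yₖ: 0.0030, 0.0250, 0.0770, 0.1520, 0.2280, 0.3070, 0.4100, 0.5840, 0.7830, 1.0000
Σ (Xₖ−Xₖ₋₁)(Yₖ+Yₖ₋₁) = (1/10)(0.0030+0.0000) + (1/10)(0.0250+0.0030) + (1/10)(0.0770+0.0250) + (1/10)(0.1520+0.0770) + (1/10)(0.2280+0.1520) + (1/10)(0.3070+0.2280) + (1/10)(0.4100+0.3070) + (1/10)(0.5840+0.4100) + (1/10)(0.7830+0.5840) + (1/10)(1.0000+0.7830)
  = 0.0003 + 0.0028 + 0.0102 + 0.0229 + 0.0380 + 0.0535 + 0.0717 + 0.0994 + 0.1367 + 0.1783 = 0.6138
G = 1 − 0.6138 = 0.3862

0.386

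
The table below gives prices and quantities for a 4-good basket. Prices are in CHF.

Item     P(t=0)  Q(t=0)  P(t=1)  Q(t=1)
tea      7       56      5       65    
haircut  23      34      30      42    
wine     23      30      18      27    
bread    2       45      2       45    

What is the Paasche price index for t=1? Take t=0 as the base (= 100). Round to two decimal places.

Paasche price index uses current-period quantities as weights.
ΣP(t=1)·Q(t=1) = 5×65 + 30×42 + 18×27 + 2×45 = 325 + 1260 + 486 + 90 = 2161
ΣP(t=0)·Q(t=1) = 7×65 + 23×42 + 23×27 + 2×45 = 455 + 966 + 621 + 90 = 2132
Index = 2161 / 2132 × 100 = 101.3602

101.36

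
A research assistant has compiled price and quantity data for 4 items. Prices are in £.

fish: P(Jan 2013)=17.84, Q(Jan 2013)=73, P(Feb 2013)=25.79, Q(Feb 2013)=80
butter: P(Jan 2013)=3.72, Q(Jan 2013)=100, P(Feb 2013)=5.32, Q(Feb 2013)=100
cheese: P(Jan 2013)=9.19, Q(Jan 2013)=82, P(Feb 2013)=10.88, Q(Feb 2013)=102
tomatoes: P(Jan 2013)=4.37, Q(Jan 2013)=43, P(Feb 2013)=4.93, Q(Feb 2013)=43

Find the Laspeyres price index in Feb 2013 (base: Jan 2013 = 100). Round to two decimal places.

Laspeyres price index uses base-period quantities as weights.
ΣP(Feb 2013)·Q(Jan 2013) = 25.79×73 + 5.32×100 + 10.88×82 + 4.93×43 = 1882.67 + 532 + 892.16 + 211.99 = 3518.82
ΣP(Jan 2013)·Q(Jan 2013) = 17.84×73 + 3.72×100 + 9.19×82 + 4.37×43 = 1302.32 + 372 + 753.58 + 187.91 = 2615.81
Index = 3518.82 / 2615.81 × 100 = 134.5212

134.52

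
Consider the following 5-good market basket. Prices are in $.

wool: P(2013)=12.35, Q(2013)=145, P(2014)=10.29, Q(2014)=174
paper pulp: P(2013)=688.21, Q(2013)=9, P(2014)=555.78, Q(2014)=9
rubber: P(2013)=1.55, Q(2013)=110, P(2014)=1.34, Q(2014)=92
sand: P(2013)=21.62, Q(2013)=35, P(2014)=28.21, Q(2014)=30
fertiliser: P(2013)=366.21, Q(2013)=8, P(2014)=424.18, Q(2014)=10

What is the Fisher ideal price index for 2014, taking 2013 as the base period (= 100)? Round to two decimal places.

93.44

Laspeyres component (base-period weights):
ΣP(2014)Q(2013) = 10.29×145 + 555.78×9 + 1.34×110 + 28.21×35 + 424.18×8 = 1492.05 + 5002.02 + 147.4 + 987.35 + 3393.44 = 11022.26
ΣP(2013)Q(2013) = 12.35×145 + 688.21×9 + 1.55×110 + 21.62×35 + 366.21×8 = 1790.75 + 6193.89 + 170.5 + 756.7 + 2929.68 = 11841.52
L = 11022.26 / 11841.52 × 100 = 93.0815
Paasche component (current-period weights):
ΣP(2014)Q(2014) = 10.29×174 + 555.78×9 + 1.34×92 + 28.21×30 + 424.18×10 = 1790.46 + 5002.02 + 123.28 + 846.3 + 4241.8 = 12003.86
ΣP(2013)Q(2014) = 12.35×174 + 688.21×9 + 1.55×92 + 21.62×30 + 366.21×10 = 2148.9 + 6193.89 + 142.6 + 648.6 + 3662.1 = 12796.09
P = 12003.86 / 12796.09 × 100 = 93.8088
Fisher = √(L × P) = √(93.0815 × 93.8088) = 93.4444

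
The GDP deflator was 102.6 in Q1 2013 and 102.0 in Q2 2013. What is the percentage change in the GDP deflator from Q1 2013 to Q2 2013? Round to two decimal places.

-0.58%

Change = (102.0 − 102.6) / 102.6 × 100
       = -0.6 / 102.6 × 100 = -0.5848%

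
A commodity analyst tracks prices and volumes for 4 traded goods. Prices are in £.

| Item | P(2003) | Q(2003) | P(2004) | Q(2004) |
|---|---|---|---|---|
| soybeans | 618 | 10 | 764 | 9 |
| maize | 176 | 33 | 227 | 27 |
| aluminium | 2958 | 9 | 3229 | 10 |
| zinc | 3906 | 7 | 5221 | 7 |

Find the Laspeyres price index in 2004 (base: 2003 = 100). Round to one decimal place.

122.4

Laspeyres price index uses base-period quantities as weights.
ΣP(2004)·Q(2003) = 764×10 + 227×33 + 3229×9 + 5221×7 = 7640 + 7491 + 29061 + 36547 = 80739
ΣP(2003)·Q(2003) = 618×10 + 176×33 + 2958×9 + 3906×7 = 6180 + 5808 + 26622 + 27342 = 65952
Index = 80739 / 65952 × 100 = 122.4209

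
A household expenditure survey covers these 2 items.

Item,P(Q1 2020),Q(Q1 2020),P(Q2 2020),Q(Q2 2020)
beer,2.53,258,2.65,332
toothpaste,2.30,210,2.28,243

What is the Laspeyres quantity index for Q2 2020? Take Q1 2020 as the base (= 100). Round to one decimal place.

123.2

Laspeyres quantity index uses base-period prices as weights.
ΣP(Q1 2020)·Q(Q2 2020) = 2.53×332 + 2.30×243 = 839.96 + 558.9 = 1398.86
ΣP(Q1 2020)·Q(Q1 2020) = 2.53×258 + 2.30×210 = 652.74 + 483 = 1135.74
Index = 1398.86 / 1135.74 × 100 = 123.1673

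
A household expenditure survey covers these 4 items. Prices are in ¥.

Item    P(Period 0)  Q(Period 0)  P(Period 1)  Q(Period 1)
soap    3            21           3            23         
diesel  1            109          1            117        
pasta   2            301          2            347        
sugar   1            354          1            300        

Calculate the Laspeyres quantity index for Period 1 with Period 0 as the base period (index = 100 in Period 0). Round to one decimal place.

Laspeyres quantity index uses base-period prices as weights.
ΣP(Period 0)·Q(Period 1) = 3×23 + 1×117 + 2×347 + 1×300 = 69 + 117 + 694 + 300 = 1180
ΣP(Period 0)·Q(Period 0) = 3×21 + 1×109 + 2×301 + 1×354 = 63 + 109 + 602 + 354 = 1128
Index = 1180 / 1128 × 100 = 104.6099

104.6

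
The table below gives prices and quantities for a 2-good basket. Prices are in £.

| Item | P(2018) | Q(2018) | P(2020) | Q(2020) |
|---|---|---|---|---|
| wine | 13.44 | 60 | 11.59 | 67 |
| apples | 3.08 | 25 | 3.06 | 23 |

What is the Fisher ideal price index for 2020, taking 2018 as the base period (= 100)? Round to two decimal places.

87.28

Laspeyres component (base-period weights):
ΣP(2020)Q(2018) = 11.59×60 + 3.06×25 = 695.4 + 76.5 = 771.9
ΣP(2018)Q(2018) = 13.44×60 + 3.08×25 = 806.4 + 77 = 883.4
L = 771.9 / 883.4 × 100 = 87.3783
Paasche component (current-period weights):
ΣP(2020)Q(2020) = 11.59×67 + 3.06×23 = 776.53 + 70.38 = 846.91
ΣP(2018)Q(2020) = 13.44×67 + 3.08×23 = 900.48 + 70.84 = 971.32
P = 846.91 / 971.32 × 100 = 87.1917
Fisher = √(L × P) = √(87.3783 × 87.1917) = 87.2849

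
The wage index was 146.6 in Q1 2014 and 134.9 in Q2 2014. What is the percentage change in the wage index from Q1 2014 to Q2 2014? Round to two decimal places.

Change = (134.9 − 146.6) / 146.6 × 100
       = -11.7 / 146.6 × 100 = -7.9809%

-7.98%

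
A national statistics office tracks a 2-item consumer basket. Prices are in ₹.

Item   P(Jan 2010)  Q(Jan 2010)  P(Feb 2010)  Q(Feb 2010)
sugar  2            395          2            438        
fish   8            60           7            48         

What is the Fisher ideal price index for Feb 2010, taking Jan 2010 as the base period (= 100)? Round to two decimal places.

Laspeyres component (base-period weights):
ΣP(Feb 2010)Q(Jan 2010) = 2×395 + 7×60 = 790 + 420 = 1210
ΣP(Jan 2010)Q(Jan 2010) = 2×395 + 8×60 = 790 + 480 = 1270
L = 1210 / 1270 × 100 = 95.2756
Paasche component (current-period weights):
ΣP(Feb 2010)Q(Feb 2010) = 2×438 + 7×48 = 876 + 336 = 1212
ΣP(Jan 2010)Q(Feb 2010) = 2×438 + 8×48 = 876 + 384 = 1260
P = 1212 / 1260 × 100 = 96.1905
Fisher = √(L × P) = √(95.2756 × 96.1905) = 95.7319

95.73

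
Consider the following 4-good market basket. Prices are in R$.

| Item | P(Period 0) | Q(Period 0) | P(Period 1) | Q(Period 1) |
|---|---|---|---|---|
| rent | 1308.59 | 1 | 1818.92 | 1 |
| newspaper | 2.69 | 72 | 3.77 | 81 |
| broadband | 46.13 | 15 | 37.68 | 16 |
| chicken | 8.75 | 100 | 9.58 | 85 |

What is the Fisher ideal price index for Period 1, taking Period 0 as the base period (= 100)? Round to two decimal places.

Laspeyres component (base-period weights):
ΣP(Period 1)Q(Period 0) = 1818.92×1 + 3.77×72 + 37.68×15 + 9.58×100 = 1818.92 + 271.44 + 565.2 + 958 = 3613.56
ΣP(Period 0)Q(Period 0) = 1308.59×1 + 2.69×72 + 46.13×15 + 8.75×100 = 1308.59 + 193.68 + 691.95 + 875 = 3069.22
L = 3613.56 / 3069.22 × 100 = 117.7355
Paasche component (current-period weights):
ΣP(Period 1)Q(Period 1) = 1818.92×1 + 3.77×81 + 37.68×16 + 9.58×85 = 1818.92 + 305.37 + 602.88 + 814.3 = 3541.47
ΣP(Period 0)Q(Period 1) = 1308.59×1 + 2.69×81 + 46.13×16 + 8.75×85 = 1308.59 + 217.89 + 738.08 + 743.75 = 3008.31
P = 3541.47 / 3008.31 × 100 = 117.7229
Fisher = √(L × P) = √(117.7355 × 117.7229) = 117.7292

117.73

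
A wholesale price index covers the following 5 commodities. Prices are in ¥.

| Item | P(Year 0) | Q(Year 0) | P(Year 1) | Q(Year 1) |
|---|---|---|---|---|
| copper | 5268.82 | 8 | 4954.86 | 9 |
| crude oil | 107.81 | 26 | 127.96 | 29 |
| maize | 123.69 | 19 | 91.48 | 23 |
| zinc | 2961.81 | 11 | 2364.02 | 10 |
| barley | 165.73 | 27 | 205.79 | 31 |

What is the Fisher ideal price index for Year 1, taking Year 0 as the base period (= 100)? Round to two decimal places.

90.82

Laspeyres component (base-period weights):
ΣP(Year 1)Q(Year 0) = 4954.86×8 + 127.96×26 + 91.48×19 + 2364.02×11 + 205.79×27 = 39638.88 + 3326.96 + 1738.12 + 26004.22 + 5556.33 = 76264.51
ΣP(Year 0)Q(Year 0) = 5268.82×8 + 107.81×26 + 123.69×19 + 2961.81×11 + 165.73×27 = 42150.56 + 2803.06 + 2350.11 + 32579.91 + 4474.71 = 84358.35
L = 76264.51 / 84358.35 × 100 = 90.4054
Paasche component (current-period weights):
ΣP(Year 1)Q(Year 1) = 4954.86×9 + 127.96×29 + 91.48×23 + 2364.02×10 + 205.79×31 = 44593.74 + 3710.84 + 2104.04 + 23640.2 + 6379.49 = 80428.31
ΣP(Year 0)Q(Year 1) = 5268.82×9 + 107.81×29 + 123.69×23 + 2961.81×10 + 165.73×31 = 47419.38 + 3126.49 + 2844.87 + 29618.1 + 5137.63 = 88146.47
P = 80428.31 / 88146.47 × 100 = 91.2439
Fisher = √(L × P) = √(90.4054 × 91.2439) = 90.8237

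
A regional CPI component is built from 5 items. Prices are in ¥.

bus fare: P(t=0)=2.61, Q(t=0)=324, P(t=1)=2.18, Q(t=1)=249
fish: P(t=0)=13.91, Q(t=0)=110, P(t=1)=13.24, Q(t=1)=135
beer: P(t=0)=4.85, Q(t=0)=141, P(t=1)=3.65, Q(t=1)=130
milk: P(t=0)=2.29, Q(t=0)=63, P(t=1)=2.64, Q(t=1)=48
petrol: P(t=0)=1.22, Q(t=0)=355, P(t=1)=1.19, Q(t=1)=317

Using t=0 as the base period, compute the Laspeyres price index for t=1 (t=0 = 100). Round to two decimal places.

89.80

Laspeyres price index uses base-period quantities as weights.
ΣP(t=1)·Q(t=0) = 2.18×324 + 13.24×110 + 3.65×141 + 2.64×63 + 1.19×355 = 706.32 + 1456.4 + 514.65 + 166.32 + 422.45 = 3266.14
ΣP(t=0)·Q(t=0) = 2.61×324 + 13.91×110 + 4.85×141 + 2.29×63 + 1.22×355 = 845.64 + 1530.1 + 683.85 + 144.27 + 433.1 = 3636.96
Index = 3266.14 / 3636.96 × 100 = 89.8041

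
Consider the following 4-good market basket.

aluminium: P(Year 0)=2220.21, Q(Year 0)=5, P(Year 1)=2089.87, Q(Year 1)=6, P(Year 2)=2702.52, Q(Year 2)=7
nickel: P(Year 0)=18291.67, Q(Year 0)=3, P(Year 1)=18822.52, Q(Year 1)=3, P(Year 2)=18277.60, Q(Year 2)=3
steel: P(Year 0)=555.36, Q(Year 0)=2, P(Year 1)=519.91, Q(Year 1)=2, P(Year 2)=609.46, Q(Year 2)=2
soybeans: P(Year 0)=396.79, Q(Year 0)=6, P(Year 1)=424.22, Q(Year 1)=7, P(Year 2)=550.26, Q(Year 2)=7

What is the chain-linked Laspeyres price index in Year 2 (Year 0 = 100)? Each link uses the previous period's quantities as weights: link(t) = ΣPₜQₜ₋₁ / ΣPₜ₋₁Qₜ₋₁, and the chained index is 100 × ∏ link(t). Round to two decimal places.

105.80

Link Year 0→Year 1:
ΣP(Year 1)Q(Year 0) = 2089.87×5 + 18822.52×3 + 519.91×2 + 424.22×6 = 10449.35 + 56467.56 + 1039.82 + 2545.32 = 70502.05
ΣP(Year 0)Q(Year 0) = 2220.21×5 + 18291.67×3 + 555.36×2 + 396.79×6 = 11101.05 + 54875.01 + 1110.72 + 2380.74 = 69467.52
link = 70502.05/69467.52 = 1.014892
Link Year 1→Year 2:
ΣP(Year 2)Q(Year 1) = 2702.52×6 + 18277.60×3 + 609.46×2 + 550.26×7 = 16215.12 + 54832.8 + 1218.92 + 3851.82 = 76118.66
ΣP(Year 1)Q(Year 1) = 2089.87×6 + 18822.52×3 + 519.91×2 + 424.22×7 = 12539.22 + 56467.56 + 1039.82 + 2969.54 = 73016.14
link = 76118.66/73016.14 = 1.042491
Chained index = 100 × 1.014892 × 1.042491 = 105.8016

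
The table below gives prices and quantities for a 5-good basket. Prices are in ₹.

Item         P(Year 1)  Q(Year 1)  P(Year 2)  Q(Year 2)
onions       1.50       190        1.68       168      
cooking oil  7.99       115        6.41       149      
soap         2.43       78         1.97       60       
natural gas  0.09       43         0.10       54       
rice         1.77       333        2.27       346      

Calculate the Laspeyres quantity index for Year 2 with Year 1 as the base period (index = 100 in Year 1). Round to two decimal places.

111.02

Laspeyres quantity index uses base-period prices as weights.
ΣP(Year 1)·Q(Year 2) = 1.50×168 + 7.99×149 + 2.43×60 + 0.09×54 + 1.77×346 = 252 + 1190.51 + 145.8 + 4.86 + 612.42 = 2205.59
ΣP(Year 1)·Q(Year 1) = 1.50×190 + 7.99×115 + 2.43×78 + 0.09×43 + 1.77×333 = 285 + 918.85 + 189.54 + 3.87 + 589.41 = 1986.67
Index = 2205.59 / 1986.67 × 100 = 111.0194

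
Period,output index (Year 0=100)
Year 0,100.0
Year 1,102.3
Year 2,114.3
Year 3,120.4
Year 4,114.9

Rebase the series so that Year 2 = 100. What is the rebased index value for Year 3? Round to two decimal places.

Rebased(Year 3) = 120.4 / 114.3 × 100 = 105.3368

105.34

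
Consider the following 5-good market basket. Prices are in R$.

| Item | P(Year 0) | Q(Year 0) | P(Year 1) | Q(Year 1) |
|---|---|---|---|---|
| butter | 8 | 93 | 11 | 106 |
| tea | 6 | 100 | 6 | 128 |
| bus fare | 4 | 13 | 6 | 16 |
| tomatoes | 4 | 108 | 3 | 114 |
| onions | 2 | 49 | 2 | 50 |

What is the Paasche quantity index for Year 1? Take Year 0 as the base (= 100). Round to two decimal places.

Paasche quantity index uses current-period prices as weights.
ΣP(Year 1)·Q(Year 1) = 11×106 + 6×128 + 6×16 + 3×114 + 2×50 = 1166 + 768 + 96 + 342 + 100 = 2472
ΣP(Year 1)·Q(Year 0) = 11×93 + 6×100 + 6×13 + 3×108 + 2×49 = 1023 + 600 + 78 + 324 + 98 = 2123
Index = 2472 / 2123 × 100 = 116.4390

116.44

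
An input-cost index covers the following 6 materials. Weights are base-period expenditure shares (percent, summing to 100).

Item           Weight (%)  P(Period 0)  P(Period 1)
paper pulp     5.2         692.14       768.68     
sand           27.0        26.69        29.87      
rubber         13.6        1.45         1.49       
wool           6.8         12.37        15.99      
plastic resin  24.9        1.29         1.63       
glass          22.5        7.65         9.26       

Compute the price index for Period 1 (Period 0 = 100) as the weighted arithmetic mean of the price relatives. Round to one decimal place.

paper pulp: 5.2 × (768.68/692.14) = 5.2 × 1.110585 = 5.7750
sand: 27.0 × (29.87/26.69) = 27.0 × 1.119146 = 30.2169
rubber: 13.6 × (1.49/1.45) = 13.6 × 1.027586 = 13.9752
wool: 6.8 × (15.99/12.37) = 6.8 × 1.292643 = 8.7900
plastic resin: 24.9 × (1.63/1.29) = 24.9 × 1.263566 = 31.4628
glass: 22.5 × (9.26/7.65) = 22.5 × 1.210458 = 27.2353
Index = Σ wᵢ·(p₁ᵢ/p₀ᵢ) = 5.7750 + 30.2169 + 13.9752 + 8.7900 + 31.4628 + 27.2353 = 117.4552

117.5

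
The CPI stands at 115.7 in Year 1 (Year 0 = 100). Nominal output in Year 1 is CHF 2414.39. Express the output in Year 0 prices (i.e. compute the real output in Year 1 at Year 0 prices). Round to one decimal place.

Real = Nominal ÷ (Index/100) = 2414.39 ÷ (115.7/100)
     = 2414.39 ÷ 1.157 = 2086.7675

2086.8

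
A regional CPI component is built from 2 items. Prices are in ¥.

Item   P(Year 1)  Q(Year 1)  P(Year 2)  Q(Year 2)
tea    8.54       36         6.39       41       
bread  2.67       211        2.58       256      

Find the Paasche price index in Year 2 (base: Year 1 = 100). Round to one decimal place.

89.2

Paasche price index uses current-period quantities as weights.
ΣP(Year 2)·Q(Year 2) = 6.39×41 + 2.58×256 = 261.99 + 660.48 = 922.47
ΣP(Year 1)·Q(Year 2) = 8.54×41 + 2.67×256 = 350.14 + 683.52 = 1033.66
Index = 922.47 / 1033.66 × 100 = 89.2431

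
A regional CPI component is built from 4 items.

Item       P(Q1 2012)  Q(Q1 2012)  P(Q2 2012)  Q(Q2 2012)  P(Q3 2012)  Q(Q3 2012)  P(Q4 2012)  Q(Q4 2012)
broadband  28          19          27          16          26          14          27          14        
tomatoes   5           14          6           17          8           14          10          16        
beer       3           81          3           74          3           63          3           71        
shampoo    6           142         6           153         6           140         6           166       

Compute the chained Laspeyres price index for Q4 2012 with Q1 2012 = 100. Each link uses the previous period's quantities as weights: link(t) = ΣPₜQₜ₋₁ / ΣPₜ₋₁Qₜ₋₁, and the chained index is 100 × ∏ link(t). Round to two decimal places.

103.59

Link Q1 2012→Q2 2012:
ΣP(Q2 2012)Q(Q1 2012) = 27×19 + 6×14 + 3×81 + 6×142 = 513 + 84 + 243 + 852 = 1692
ΣP(Q1 2012)Q(Q1 2012) = 28×19 + 5×14 + 3×81 + 6×142 = 532 + 70 + 243 + 852 = 1697
link = 1692/1697 = 0.997054
Link Q2 2012→Q3 2012:
ΣP(Q3 2012)Q(Q2 2012) = 26×16 + 8×17 + 3×74 + 6×153 = 416 + 136 + 222 + 918 = 1692
ΣP(Q2 2012)Q(Q2 2012) = 27×16 + 6×17 + 3×74 + 6×153 = 432 + 102 + 222 + 918 = 1674
link = 1692/1674 = 1.010753
Link Q3 2012→Q4 2012:
ΣP(Q4 2012)Q(Q3 2012) = 27×14 + 10×14 + 3×63 + 6×140 = 378 + 140 + 189 + 840 = 1547
ΣP(Q3 2012)Q(Q3 2012) = 26×14 + 8×14 + 3×63 + 6×140 = 364 + 112 + 189 + 840 = 1505
link = 1547/1505 = 1.027907
Chained index = 100 × 0.997054 × 1.010753 × 1.027907 = 103.5899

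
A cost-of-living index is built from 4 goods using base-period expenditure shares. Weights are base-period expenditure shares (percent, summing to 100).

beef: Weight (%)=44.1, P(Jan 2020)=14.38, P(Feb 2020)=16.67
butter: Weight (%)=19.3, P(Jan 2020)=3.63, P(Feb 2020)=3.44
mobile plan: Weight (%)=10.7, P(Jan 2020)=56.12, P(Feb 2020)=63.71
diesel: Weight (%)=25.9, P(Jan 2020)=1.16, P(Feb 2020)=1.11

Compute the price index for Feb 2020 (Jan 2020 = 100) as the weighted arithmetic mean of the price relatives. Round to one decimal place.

beef: 44.1 × (16.67/14.38) = 44.1 × 1.159249 = 51.1229
butter: 19.3 × (3.44/3.63) = 19.3 × 0.947658 = 18.2898
mobile plan: 10.7 × (63.71/56.12) = 10.7 × 1.135246 = 12.1471
diesel: 25.9 × (1.11/1.16) = 25.9 × 0.956897 = 24.7836
Index = Σ wᵢ·(p₁ᵢ/p₀ᵢ) = 51.1229 + 18.2898 + 12.1471 + 24.7836 = 106.3434

106.3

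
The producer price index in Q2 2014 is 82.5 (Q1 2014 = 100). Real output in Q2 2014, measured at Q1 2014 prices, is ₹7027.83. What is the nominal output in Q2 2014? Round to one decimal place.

Nominal = Real × (Index/100) = 7027.83 × (82.5/100)
        = 7027.83 × 0.825 = 5797.9597

5798.0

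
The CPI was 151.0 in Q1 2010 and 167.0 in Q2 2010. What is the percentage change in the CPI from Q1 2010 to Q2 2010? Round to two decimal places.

Change = (167.0 − 151.0) / 151.0 × 100
       = 16.0 / 151.0 × 100 = 10.5960%

10.60%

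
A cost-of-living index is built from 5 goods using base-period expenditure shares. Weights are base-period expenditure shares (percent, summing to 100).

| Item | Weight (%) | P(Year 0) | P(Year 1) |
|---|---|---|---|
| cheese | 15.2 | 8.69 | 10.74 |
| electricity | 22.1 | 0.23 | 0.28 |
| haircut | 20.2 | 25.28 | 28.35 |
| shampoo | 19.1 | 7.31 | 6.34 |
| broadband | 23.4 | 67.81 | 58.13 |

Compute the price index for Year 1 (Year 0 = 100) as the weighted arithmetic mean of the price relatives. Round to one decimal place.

cheese: 15.2 × (10.74/8.69) = 15.2 × 1.235903 = 18.7857
electricity: 22.1 × (0.28/0.23) = 22.1 × 1.217391 = 26.9043
haircut: 20.2 × (28.35/25.28) = 20.2 × 1.121440 = 22.6531
shampoo: 19.1 × (6.34/7.31) = 19.1 × 0.867305 = 16.5655
broadband: 23.4 × (58.13/67.81) = 23.4 × 0.857248 = 20.0596
Index = Σ wᵢ·(p₁ᵢ/p₀ᵢ) = 18.7857 + 26.9043 + 22.6531 + 16.5655 + 20.0596 = 104.9683

105.0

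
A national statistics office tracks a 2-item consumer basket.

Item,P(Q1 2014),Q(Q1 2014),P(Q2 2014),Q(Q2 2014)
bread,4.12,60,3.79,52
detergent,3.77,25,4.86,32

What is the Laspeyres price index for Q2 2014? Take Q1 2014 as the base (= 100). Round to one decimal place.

102.2

Laspeyres price index uses base-period quantities as weights.
ΣP(Q2 2014)·Q(Q1 2014) = 3.79×60 + 4.86×25 = 227.4 + 121.5 = 348.9
ΣP(Q1 2014)·Q(Q1 2014) = 4.12×60 + 3.77×25 = 247.2 + 94.25 = 341.45
Index = 348.9 / 341.45 × 100 = 102.1819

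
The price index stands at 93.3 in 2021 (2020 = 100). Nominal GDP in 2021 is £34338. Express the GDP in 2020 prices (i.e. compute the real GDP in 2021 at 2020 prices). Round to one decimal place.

Real = Nominal ÷ (Index/100) = 34338 ÷ (93.3/100)
     = 34338 ÷ 0.933 = 36803.8585

36803.9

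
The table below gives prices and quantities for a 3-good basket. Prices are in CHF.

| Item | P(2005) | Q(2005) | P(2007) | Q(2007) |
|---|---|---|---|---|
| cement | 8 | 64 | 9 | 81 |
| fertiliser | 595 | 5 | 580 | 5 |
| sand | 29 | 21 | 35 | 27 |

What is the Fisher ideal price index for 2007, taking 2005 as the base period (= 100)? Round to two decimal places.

Laspeyres component (base-period weights):
ΣP(2007)Q(2005) = 9×64 + 580×5 + 35×21 = 576 + 2900 + 735 = 4211
ΣP(2005)Q(2005) = 8×64 + 595×5 + 29×21 = 512 + 2975 + 609 = 4096
L = 4211 / 4096 × 100 = 102.8076
Paasche component (current-period weights):
ΣP(2007)Q(2007) = 9×81 + 580×5 + 35×27 = 729 + 2900 + 945 = 4574
ΣP(2005)Q(2007) = 8×81 + 595×5 + 29×27 = 648 + 2975 + 783 = 4406
P = 4574 / 4406 × 100 = 103.8130
Fisher = √(L × P) = √(102.8076 × 103.8130) = 103.3091

103.31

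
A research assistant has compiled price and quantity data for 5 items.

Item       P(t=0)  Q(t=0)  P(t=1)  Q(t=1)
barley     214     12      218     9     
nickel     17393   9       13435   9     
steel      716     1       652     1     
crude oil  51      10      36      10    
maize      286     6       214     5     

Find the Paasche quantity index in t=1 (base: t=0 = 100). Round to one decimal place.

Paasche quantity index uses current-period prices as weights.
ΣP(t=1)·Q(t=1) = 218×9 + 13435×9 + 652×1 + 36×10 + 214×5 = 1962 + 120915 + 652 + 360 + 1070 = 124959
ΣP(t=1)·Q(t=0) = 218×12 + 13435×9 + 652×1 + 36×10 + 214×6 = 2616 + 120915 + 652 + 360 + 1284 = 125827
Index = 124959 / 125827 × 100 = 99.3102

99.3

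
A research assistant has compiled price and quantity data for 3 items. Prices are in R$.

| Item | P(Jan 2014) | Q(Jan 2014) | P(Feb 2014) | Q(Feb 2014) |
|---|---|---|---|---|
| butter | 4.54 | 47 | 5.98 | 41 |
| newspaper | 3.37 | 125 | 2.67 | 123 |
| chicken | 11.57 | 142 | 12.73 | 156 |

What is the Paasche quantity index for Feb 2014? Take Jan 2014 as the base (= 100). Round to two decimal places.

Paasche quantity index uses current-period prices as weights.
ΣP(Feb 2014)·Q(Feb 2014) = 5.98×41 + 2.67×123 + 12.73×156 = 245.18 + 328.41 + 1985.88 = 2559.47
ΣP(Feb 2014)·Q(Jan 2014) = 5.98×47 + 2.67×125 + 12.73×142 = 281.06 + 333.75 + 1807.66 = 2422.47
Index = 2559.47 / 2422.47 × 100 = 105.6554

105.66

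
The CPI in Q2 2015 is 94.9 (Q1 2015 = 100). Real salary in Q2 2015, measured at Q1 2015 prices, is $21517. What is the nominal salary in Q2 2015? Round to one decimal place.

20419.6

Nominal = Real × (Index/100) = 21517 × (94.9/100)
        = 21517 × 0.949 = 20419.6330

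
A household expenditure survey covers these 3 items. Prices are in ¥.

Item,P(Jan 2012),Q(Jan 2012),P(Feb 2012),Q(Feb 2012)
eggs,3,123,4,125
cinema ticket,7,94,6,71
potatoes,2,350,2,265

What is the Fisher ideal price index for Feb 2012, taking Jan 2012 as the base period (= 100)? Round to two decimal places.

Laspeyres component (base-period weights):
ΣP(Feb 2012)Q(Jan 2012) = 4×123 + 6×94 + 2×350 = 492 + 564 + 700 = 1756
ΣP(Jan 2012)Q(Jan 2012) = 3×123 + 7×94 + 2×350 = 369 + 658 + 700 = 1727
L = 1756 / 1727 × 100 = 101.6792
Paasche component (current-period weights):
ΣP(Feb 2012)Q(Feb 2012) = 4×125 + 6×71 + 2×265 = 500 + 426 + 530 = 1456
ΣP(Jan 2012)Q(Feb 2012) = 3×125 + 7×71 + 2×265 = 375 + 497 + 530 = 1402
P = 1456 / 1402 × 100 = 103.8516
Fisher = √(L × P) = √(101.6792 × 103.8516) = 102.7597

102.76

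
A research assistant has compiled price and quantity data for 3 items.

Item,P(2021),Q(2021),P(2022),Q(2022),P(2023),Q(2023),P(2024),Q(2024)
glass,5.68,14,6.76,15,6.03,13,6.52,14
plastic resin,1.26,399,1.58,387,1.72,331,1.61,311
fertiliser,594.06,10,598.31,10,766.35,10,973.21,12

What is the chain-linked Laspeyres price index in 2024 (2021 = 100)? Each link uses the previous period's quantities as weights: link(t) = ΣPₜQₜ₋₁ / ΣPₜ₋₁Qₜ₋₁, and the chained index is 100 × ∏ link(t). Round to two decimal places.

161.03

Link 2021→2022:
ΣP(2022)Q(2021) = 6.76×14 + 1.58×399 + 598.31×10 = 94.64 + 630.42 + 5983.1 = 6708.16
ΣP(2021)Q(2021) = 5.68×14 + 1.26×399 + 594.06×10 = 79.52 + 502.74 + 5940.6 = 6522.86
link = 6708.16/6522.86 = 1.028408
Link 2022→2023:
ΣP(2023)Q(2022) = 6.03×15 + 1.72×387 + 766.35×10 = 90.45 + 665.64 + 7663.5 = 8419.59
ΣP(2022)Q(2022) = 6.76×15 + 1.58×387 + 598.31×10 = 101.4 + 611.46 + 5983.1 = 6695.96
link = 8419.59/6695.96 = 1.257413
Link 2023→2024:
ΣP(2024)Q(2023) = 6.52×13 + 1.61×331 + 973.21×10 = 84.76 + 532.91 + 9732.1 = 10349.77
ΣP(2023)Q(2023) = 6.03×13 + 1.72×331 + 766.35×10 = 78.39 + 569.32 + 7663.5 = 8311.21
link = 10349.77/8311.21 = 1.245278
Chained index = 100 × 1.028408 × 1.257413 × 1.245278 = 161.0311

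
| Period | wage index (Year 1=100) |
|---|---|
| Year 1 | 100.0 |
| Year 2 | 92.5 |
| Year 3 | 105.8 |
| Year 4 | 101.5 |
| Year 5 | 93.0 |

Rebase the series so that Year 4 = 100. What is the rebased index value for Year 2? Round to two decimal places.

91.13

Rebased(Year 2) = 92.5 / 101.5 × 100 = 91.1330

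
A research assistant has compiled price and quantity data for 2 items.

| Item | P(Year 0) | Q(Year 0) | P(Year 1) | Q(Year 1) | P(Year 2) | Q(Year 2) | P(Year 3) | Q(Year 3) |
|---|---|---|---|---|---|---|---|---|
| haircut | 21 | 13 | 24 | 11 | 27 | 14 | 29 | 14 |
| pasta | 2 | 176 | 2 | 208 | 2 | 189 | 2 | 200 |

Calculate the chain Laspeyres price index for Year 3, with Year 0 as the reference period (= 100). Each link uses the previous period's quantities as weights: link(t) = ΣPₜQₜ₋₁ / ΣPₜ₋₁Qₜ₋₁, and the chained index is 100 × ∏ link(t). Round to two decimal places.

Link Year 0→Year 1:
ΣP(Year 1)Q(Year 0) = 24×13 + 2×176 = 312 + 352 = 664
ΣP(Year 0)Q(Year 0) = 21×13 + 2×176 = 273 + 352 = 625
link = 664/625 = 1.062400
Link Year 1→Year 2:
ΣP(Year 2)Q(Year 1) = 27×11 + 2×208 = 297 + 416 = 713
ΣP(Year 1)Q(Year 1) = 24×11 + 2×208 = 264 + 416 = 680
link = 713/680 = 1.048529
Link Year 2→Year 3:
ΣP(Year 3)Q(Year 2) = 29×14 + 2×189 = 406 + 378 = 784
ΣP(Year 2)Q(Year 2) = 27×14 + 2×189 = 378 + 378 = 756
link = 784/756 = 1.037037
Chained index = 100 × 1.062400 × 1.048529 × 1.037037 = 115.5215

115.52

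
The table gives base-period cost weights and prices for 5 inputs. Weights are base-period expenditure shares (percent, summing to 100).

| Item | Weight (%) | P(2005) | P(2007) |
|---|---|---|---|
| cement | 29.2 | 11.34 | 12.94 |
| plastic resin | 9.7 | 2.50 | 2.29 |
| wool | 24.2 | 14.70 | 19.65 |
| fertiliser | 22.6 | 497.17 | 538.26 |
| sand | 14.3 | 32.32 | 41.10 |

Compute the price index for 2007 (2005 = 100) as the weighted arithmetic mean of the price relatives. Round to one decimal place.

117.2

cement: 29.2 × (12.94/11.34) = 29.2 × 1.141093 = 33.3199
plastic resin: 9.7 × (2.29/2.50) = 9.7 × 0.916000 = 8.8852
wool: 24.2 × (19.65/14.70) = 24.2 × 1.336735 = 32.3490
fertiliser: 22.6 × (538.26/497.17) = 22.6 × 1.082648 = 24.4678
sand: 14.3 × (41.10/32.32) = 14.3 × 1.271658 = 18.1847
Index = Σ wᵢ·(p₁ᵢ/p₀ᵢ) = 33.3199 + 8.8852 + 32.3490 + 24.4678 + 18.1847 = 117.2067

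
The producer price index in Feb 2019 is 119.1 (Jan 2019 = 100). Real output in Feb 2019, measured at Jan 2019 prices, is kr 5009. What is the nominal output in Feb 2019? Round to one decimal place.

Nominal = Real × (Index/100) = 5009 × (119.1/100)
        = 5009 × 1.191 = 5965.7190

5965.7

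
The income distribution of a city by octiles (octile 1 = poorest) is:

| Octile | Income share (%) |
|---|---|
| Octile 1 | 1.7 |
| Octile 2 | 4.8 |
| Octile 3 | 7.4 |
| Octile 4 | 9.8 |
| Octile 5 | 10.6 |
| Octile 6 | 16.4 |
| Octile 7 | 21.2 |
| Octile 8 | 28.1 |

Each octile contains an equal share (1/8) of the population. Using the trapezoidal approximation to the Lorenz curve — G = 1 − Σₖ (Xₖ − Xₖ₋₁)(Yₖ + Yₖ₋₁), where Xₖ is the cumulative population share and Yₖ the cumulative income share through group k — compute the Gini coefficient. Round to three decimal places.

Cumulative income shares Yₖ: 0.0170, 0.0650, 0.1390, 0.2370, 0.3430, 0.5070, 0.7190, 1.0000
Σ (Xₖ−Xₖ₋₁)(Yₖ+Yₖ₋₁) = (1/8)(0.0170+0.0000) + (1/8)(0.0650+0.0170) + (1/8)(0.1390+0.0650) + (1/8)(0.2370+0.1390) + (1/8)(0.3430+0.2370) + (1/8)(0.5070+0.3430) + (1/8)(0.7190+0.5070) + (1/8)(1.0000+0.7190)
  = 0.0021 + 0.0103 + 0.0255 + 0.0470 + 0.0725 + 0.1063 + 0.1532 + 0.2149 = 0.6318
G = 1 − 0.6318 = 0.3682

0.368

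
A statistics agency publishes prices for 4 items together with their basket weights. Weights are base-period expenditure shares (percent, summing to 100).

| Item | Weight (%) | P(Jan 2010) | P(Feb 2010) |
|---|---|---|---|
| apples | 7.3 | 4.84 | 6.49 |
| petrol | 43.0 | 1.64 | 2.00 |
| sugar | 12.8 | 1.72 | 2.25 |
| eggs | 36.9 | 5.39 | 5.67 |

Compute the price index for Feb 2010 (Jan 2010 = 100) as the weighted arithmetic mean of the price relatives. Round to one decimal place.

117.8

apples: 7.3 × (6.49/4.84) = 7.3 × 1.340909 = 9.7886
petrol: 43.0 × (2.00/1.64) = 43.0 × 1.219512 = 52.4390
sugar: 12.8 × (2.25/1.72) = 12.8 × 1.308140 = 16.7442
eggs: 36.9 × (5.67/5.39) = 36.9 × 1.051948 = 38.8169
Index = Σ wᵢ·(p₁ᵢ/p₀ᵢ) = 9.7886 + 52.4390 + 16.7442 + 38.8169 = 117.7887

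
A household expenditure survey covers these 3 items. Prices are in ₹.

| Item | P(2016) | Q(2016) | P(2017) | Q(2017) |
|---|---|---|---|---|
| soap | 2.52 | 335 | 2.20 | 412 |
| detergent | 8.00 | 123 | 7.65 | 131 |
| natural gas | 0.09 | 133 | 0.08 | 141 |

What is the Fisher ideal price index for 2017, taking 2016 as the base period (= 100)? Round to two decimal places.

91.61

Laspeyres component (base-period weights):
ΣP(2017)Q(2016) = 2.20×335 + 7.65×123 + 0.08×133 = 737 + 940.95 + 10.64 = 1688.59
ΣP(2016)Q(2016) = 2.52×335 + 8.00×123 + 0.09×133 = 844.2 + 984 + 11.97 = 1840.17
L = 1688.59 / 1840.17 × 100 = 91.7627
Paasche component (current-period weights):
ΣP(2017)Q(2017) = 2.20×412 + 7.65×131 + 0.08×141 = 906.4 + 1002.15 + 11.28 = 1919.83
ΣP(2016)Q(2017) = 2.52×412 + 8.00×131 + 0.09×141 = 1038.24 + 1048 + 12.69 = 2098.93
P = 1919.83 / 2098.93 × 100 = 91.4671
Fisher = √(L × P) = √(91.7627 × 91.4671) = 91.6148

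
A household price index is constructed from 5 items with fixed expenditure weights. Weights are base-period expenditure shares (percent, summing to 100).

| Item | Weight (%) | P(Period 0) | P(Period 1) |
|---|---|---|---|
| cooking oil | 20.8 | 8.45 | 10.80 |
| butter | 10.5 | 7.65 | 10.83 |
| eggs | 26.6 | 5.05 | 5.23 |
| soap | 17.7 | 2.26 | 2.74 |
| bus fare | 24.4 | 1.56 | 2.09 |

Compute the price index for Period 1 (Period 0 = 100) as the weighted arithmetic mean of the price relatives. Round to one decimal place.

123.1

cooking oil: 20.8 × (10.80/8.45) = 20.8 × 1.278107 = 26.5846
butter: 10.5 × (10.83/7.65) = 10.5 × 1.415686 = 14.8647
eggs: 26.6 × (5.23/5.05) = 26.6 × 1.035644 = 27.5481
soap: 17.7 × (2.74/2.26) = 17.7 × 1.212389 = 21.4593
bus fare: 24.4 × (2.09/1.56) = 24.4 × 1.339744 = 32.6897
Index = Σ wᵢ·(p₁ᵢ/p₀ᵢ) = 26.5846 + 14.8647 + 27.5481 + 21.4593 + 32.6897 = 123.1465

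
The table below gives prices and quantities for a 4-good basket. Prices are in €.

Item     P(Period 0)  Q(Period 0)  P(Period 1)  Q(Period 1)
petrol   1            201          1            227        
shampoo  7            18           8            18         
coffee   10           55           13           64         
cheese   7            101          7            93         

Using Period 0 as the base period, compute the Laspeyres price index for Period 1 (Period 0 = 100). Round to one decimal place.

111.6

Laspeyres price index uses base-period quantities as weights.
ΣP(Period 1)·Q(Period 0) = 1×201 + 8×18 + 13×55 + 7×101 = 201 + 144 + 715 + 707 = 1767
ΣP(Period 0)·Q(Period 0) = 1×201 + 7×18 + 10×55 + 7×101 = 201 + 126 + 550 + 707 = 1584
Index = 1767 / 1584 × 100 = 111.5530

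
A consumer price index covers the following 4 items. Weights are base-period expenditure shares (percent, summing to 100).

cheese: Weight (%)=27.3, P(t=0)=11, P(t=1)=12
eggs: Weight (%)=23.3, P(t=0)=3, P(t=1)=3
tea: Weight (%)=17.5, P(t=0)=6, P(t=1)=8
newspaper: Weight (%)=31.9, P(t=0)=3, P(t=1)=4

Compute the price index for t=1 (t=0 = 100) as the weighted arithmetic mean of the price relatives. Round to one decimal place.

118.9

cheese: 27.3 × (12/11) = 27.3 × 1.090909 = 29.7818
eggs: 23.3 × (3/3) = 23.3 × 1.000000 = 23.3000
tea: 17.5 × (8/6) = 17.5 × 1.333333 = 23.3333
newspaper: 31.9 × (4/3) = 31.9 × 1.333333 = 42.5333
Index = Σ wᵢ·(p₁ᵢ/p₀ᵢ) = 29.7818 + 23.3000 + 23.3333 + 42.5333 = 118.9485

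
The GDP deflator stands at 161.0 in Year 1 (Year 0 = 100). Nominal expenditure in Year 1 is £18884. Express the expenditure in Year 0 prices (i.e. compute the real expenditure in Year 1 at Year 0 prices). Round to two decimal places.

11729.19

Real = Nominal ÷ (Index/100) = 18884 ÷ (161.0/100)
     = 18884 ÷ 1.610 = 11729.1925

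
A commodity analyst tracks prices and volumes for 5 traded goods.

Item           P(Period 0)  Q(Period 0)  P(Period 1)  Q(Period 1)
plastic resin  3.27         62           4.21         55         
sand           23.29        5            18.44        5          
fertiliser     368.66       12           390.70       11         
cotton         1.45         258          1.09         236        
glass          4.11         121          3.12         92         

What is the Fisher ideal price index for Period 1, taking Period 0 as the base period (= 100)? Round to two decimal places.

101.69

Laspeyres component (base-period weights):
ΣP(Period 1)Q(Period 0) = 4.21×62 + 18.44×5 + 390.70×12 + 1.09×258 + 3.12×121 = 261.02 + 92.2 + 4688.4 + 281.22 + 377.52 = 5700.36
ΣP(Period 0)Q(Period 0) = 3.27×62 + 23.29×5 + 368.66×12 + 1.45×258 + 4.11×121 = 202.74 + 116.45 + 4423.92 + 374.1 + 497.31 = 5614.52
L = 5700.36 / 5614.52 × 100 = 101.5289
Paasche component (current-period weights):
ΣP(Period 1)Q(Period 1) = 4.21×55 + 18.44×5 + 390.70×11 + 1.09×236 + 3.12×92 = 231.55 + 92.2 + 4297.7 + 257.24 + 287.04 = 5165.73
ΣP(Period 0)Q(Period 1) = 3.27×55 + 23.29×5 + 368.66×11 + 1.45×236 + 4.11×92 = 179.85 + 116.45 + 4055.26 + 342.2 + 378.12 = 5071.88
P = 5165.73 / 5071.88 × 100 = 101.8504
Fisher = √(L × P) = √(101.5289 × 101.8504) = 101.6895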